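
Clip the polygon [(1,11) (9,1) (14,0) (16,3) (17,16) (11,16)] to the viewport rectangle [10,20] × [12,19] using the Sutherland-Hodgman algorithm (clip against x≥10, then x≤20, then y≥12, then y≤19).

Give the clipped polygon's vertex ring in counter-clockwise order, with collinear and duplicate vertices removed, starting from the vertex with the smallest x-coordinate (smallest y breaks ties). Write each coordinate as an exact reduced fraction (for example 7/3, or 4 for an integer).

Clipped polygon: [(10,12) (217/13,12) (17,16) (11,16) (10,31/2)]

1. After x ≥ 10: [(10,31/2) (10,4/5) (14,0) (16,3) (17,16) (11,16)]
2. After x ≤ 20: [(10,31/2) (10,4/5) (14,0) (16,3) (17,16) (11,16)]
3. After y ≥ 12: [(10,31/2) (10,12) (217/13,12) (17,16) (11,16)]
4. After y ≤ 19: [(10,31/2) (10,12) (217/13,12) (17,16) (11,16)]
5. Canonical ring: [(10,12) (217/13,12) (17,16) (11,16) (10,31/2)]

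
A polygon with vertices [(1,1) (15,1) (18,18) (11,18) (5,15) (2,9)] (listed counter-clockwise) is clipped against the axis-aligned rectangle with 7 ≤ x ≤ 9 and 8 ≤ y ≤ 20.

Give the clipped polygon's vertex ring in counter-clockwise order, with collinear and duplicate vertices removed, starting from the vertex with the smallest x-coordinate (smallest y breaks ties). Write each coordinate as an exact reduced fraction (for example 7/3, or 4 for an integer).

Clipped polygon: [(7,8) (9,8) (9,17) (7,16)]

1. After x ≥ 7: [(7,1) (15,1) (18,18) (11,18) (7,16)]
2. After x ≤ 9: [(7,1) (9,1) (9,17) (7,16)]
3. After y ≥ 8: [(7,8) (9,8) (9,17) (7,16)]
4. After y ≤ 20: [(7,8) (9,8) (9,17) (7,16)]
5. Canonical ring: [(7,8) (9,8) (9,17) (7,16)]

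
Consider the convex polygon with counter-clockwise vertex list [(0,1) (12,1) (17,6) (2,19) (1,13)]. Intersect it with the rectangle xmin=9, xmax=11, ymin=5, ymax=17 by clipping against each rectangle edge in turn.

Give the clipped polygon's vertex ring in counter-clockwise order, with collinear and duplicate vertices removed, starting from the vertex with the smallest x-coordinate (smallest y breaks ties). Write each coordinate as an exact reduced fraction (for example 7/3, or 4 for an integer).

Clipped polygon: [(9,5) (11,5) (11,56/5) (9,194/15)]

1. After x ≥ 9: [(9,1) (12,1) (17,6) (9,194/15)]
2. After x ≤ 11: [(9,1) (11,1) (11,56/5) (9,194/15)]
3. After y ≥ 5: [(9,5) (11,5) (11,56/5) (9,194/15)]
4. After y ≤ 17: [(9,5) (11,5) (11,56/5) (9,194/15)]
5. Canonical ring: [(9,5) (11,5) (11,56/5) (9,194/15)]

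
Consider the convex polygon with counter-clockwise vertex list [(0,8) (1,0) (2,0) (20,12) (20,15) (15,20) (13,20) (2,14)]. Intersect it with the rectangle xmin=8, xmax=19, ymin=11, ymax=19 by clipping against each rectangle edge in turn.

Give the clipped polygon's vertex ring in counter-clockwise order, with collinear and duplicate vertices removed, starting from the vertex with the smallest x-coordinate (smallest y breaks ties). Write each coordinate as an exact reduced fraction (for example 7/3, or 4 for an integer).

1. After x ≥ 8: [(8,4) (20,12) (20,15) (15,20) (13,20) (8,190/11)]
2. After x ≤ 19: [(8,4) (19,34/3) (19,16) (15,20) (13,20) (8,190/11)]
3. After y ≥ 11: [(8,11) (37/2,11) (19,34/3) (19,16) (15,20) (13,20) (8,190/11)]
4. After y ≤ 19: [(8,11) (37/2,11) (19,34/3) (19,16) (16,19) (67/6,19) (8,190/11)]
5. Canonical ring: [(8,11) (37/2,11) (19,34/3) (19,16) (16,19) (67/6,19) (8,190/11)]

Clipped polygon: [(8,11) (37/2,11) (19,34/3) (19,16) (16,19) (67/6,19) (8,190/11)]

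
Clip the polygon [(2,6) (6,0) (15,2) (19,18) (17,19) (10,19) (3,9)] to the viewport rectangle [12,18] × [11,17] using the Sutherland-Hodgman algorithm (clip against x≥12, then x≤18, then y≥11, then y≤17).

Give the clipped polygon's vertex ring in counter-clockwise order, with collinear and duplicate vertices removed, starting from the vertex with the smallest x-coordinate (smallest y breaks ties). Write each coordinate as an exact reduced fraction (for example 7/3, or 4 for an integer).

Clipped polygon: [(12,11) (69/4,11) (18,14) (18,17) (12,17)]

1. After x ≥ 12: [(12,4/3) (15,2) (19,18) (17,19) (12,19)]
2. After x ≤ 18: [(12,4/3) (15,2) (18,14) (18,37/2) (17,19) (12,19)]
3. After y ≥ 11: [(12,11) (69/4,11) (18,14) (18,37/2) (17,19) (12,19)]
4. After y ≤ 17: [(12,17) (12,11) (69/4,11) (18,14) (18,17)]
5. Canonical ring: [(12,11) (69/4,11) (18,14) (18,17) (12,17)]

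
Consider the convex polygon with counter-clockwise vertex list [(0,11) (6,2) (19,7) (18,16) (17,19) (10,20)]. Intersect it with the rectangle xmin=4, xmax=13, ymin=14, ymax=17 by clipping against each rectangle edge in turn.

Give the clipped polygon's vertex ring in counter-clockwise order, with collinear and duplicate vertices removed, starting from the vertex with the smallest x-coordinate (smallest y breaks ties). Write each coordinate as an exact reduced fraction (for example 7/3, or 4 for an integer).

Clipped polygon: [(4,14) (13,14) (13,17) (20/3,17) (4,73/5)]

1. After x ≥ 4: [(4,73/5) (4,5) (6,2) (19,7) (18,16) (17,19) (10,20)]
2. After x ≤ 13: [(4,73/5) (4,5) (6,2) (13,61/13) (13,137/7) (10,20)]
3. After y ≥ 14: [(4,73/5) (4,14) (13,14) (13,137/7) (10,20)]
4. After y ≤ 17: [(20/3,17) (4,73/5) (4,14) (13,14) (13,17)]
5. Canonical ring: [(4,14) (13,14) (13,17) (20/3,17) (4,73/5)]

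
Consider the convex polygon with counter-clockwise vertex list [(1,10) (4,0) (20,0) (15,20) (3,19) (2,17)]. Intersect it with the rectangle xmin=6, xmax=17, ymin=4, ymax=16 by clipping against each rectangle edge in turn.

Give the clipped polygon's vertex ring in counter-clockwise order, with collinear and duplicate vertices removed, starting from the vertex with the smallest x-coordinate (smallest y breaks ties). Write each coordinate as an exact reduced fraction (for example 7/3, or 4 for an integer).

Clipped polygon: [(6,4) (17,4) (17,12) (16,16) (6,16)]

1. After x ≥ 6: [(6,0) (20,0) (15,20) (6,77/4)]
2. After x ≤ 17: [(6,0) (17,0) (17,12) (15,20) (6,77/4)]
3. After y ≥ 4: [(6,4) (17,4) (17,12) (15,20) (6,77/4)]
4. After y ≤ 16: [(6,16) (6,4) (17,4) (17,12) (16,16)]
5. Canonical ring: [(6,4) (17,4) (17,12) (16,16) (6,16)]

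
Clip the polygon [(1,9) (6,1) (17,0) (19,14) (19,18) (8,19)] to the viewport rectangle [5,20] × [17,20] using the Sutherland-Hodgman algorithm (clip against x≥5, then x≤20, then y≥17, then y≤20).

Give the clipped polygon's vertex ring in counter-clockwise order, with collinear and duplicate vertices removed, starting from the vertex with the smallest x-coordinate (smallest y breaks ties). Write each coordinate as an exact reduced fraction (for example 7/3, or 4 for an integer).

1. After x ≥ 5: [(5,103/7) (5,13/5) (6,1) (17,0) (19,14) (19,18) (8,19)]
2. After x ≤ 20: [(5,103/7) (5,13/5) (6,1) (17,0) (19,14) (19,18) (8,19)]
3. After y ≥ 17: [(33/5,17) (19,17) (19,18) (8,19)]
4. After y ≤ 20: [(33/5,17) (19,17) (19,18) (8,19)]
5. Canonical ring: [(33/5,17) (19,17) (19,18) (8,19)]

Clipped polygon: [(33/5,17) (19,17) (19,18) (8,19)]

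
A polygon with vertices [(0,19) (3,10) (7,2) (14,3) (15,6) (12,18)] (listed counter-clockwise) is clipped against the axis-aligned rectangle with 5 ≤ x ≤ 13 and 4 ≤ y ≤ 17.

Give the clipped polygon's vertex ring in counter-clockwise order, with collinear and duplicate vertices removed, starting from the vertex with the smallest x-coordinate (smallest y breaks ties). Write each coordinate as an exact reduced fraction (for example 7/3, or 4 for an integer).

Clipped polygon: [(5,6) (6,4) (13,4) (13,14) (49/4,17) (5,17)]

1. After x ≥ 5: [(5,223/12) (5,6) (7,2) (14,3) (15,6) (12,18)]
2. After x ≤ 13: [(5,223/12) (5,6) (7,2) (13,20/7) (13,14) (12,18)]
3. After y ≥ 4: [(5,223/12) (5,6) (6,4) (13,4) (13,14) (12,18)]
4. After y ≤ 17: [(5,17) (5,6) (6,4) (13,4) (13,14) (49/4,17)]
5. Canonical ring: [(5,6) (6,4) (13,4) (13,14) (49/4,17) (5,17)]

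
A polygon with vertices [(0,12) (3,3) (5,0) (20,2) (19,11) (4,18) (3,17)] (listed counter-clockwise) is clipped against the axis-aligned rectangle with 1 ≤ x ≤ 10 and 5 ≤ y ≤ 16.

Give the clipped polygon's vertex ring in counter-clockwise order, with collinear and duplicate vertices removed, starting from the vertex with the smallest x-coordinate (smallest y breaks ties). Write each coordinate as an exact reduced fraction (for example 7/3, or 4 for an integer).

1. After x ≥ 1: [(1,41/3) (1,9) (3,3) (5,0) (20,2) (19,11) (4,18) (3,17)]
2. After x ≤ 10: [(1,41/3) (1,9) (3,3) (5,0) (10,2/3) (10,76/5) (4,18) (3,17)]
3. After y ≥ 5: [(1,41/3) (1,9) (7/3,5) (10,5) (10,76/5) (4,18) (3,17)]
4. After y ≤ 16: [(12/5,16) (1,41/3) (1,9) (7/3,5) (10,5) (10,76/5) (58/7,16)]
5. Canonical ring: [(1,9) (7/3,5) (10,5) (10,76/5) (58/7,16) (12/5,16) (1,41/3)]

Clipped polygon: [(1,9) (7/3,5) (10,5) (10,76/5) (58/7,16) (12/5,16) (1,41/3)]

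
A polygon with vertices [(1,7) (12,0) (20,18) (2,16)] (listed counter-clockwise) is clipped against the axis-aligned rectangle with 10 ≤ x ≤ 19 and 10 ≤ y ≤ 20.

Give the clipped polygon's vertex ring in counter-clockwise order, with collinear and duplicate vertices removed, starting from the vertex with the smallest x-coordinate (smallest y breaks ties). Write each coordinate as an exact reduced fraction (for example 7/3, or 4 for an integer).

Clipped polygon: [(10,10) (148/9,10) (19,63/4) (19,161/9) (10,152/9)]

1. After x ≥ 10: [(10,14/11) (12,0) (20,18) (10,152/9)]
2. After x ≤ 19: [(10,14/11) (12,0) (19,63/4) (19,161/9) (10,152/9)]
3. After y ≥ 10: [(10,10) (148/9,10) (19,63/4) (19,161/9) (10,152/9)]
4. After y ≤ 20: [(10,10) (148/9,10) (19,63/4) (19,161/9) (10,152/9)]
5. Canonical ring: [(10,10) (148/9,10) (19,63/4) (19,161/9) (10,152/9)]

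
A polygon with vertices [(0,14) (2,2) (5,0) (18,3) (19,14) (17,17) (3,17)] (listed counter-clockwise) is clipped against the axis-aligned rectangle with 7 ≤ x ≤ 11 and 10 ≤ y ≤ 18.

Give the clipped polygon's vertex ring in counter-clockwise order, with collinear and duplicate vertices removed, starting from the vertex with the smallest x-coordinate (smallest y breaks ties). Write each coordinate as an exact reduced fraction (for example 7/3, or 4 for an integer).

Clipped polygon: [(7,10) (11,10) (11,17) (7,17)]

1. After x ≥ 7: [(7,6/13) (18,3) (19,14) (17,17) (7,17)]
2. After x ≤ 11: [(7,6/13) (11,18/13) (11,17) (7,17)]
3. After y ≥ 10: [(7,10) (11,10) (11,17) (7,17)]
4. After y ≤ 18: [(7,10) (11,10) (11,17) (7,17)]
5. Canonical ring: [(7,10) (11,10) (11,17) (7,17)]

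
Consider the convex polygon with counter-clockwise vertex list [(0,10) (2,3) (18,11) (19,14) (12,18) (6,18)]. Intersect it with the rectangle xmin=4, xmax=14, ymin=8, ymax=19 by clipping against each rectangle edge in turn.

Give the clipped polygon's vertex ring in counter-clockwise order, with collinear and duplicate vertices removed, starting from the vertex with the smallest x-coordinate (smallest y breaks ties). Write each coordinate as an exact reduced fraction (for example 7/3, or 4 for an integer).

1. After x ≥ 4: [(4,46/3) (4,4) (18,11) (19,14) (12,18) (6,18)]
2. After x ≤ 14: [(4,46/3) (4,4) (14,9) (14,118/7) (12,18) (6,18)]
3. After y ≥ 8: [(4,46/3) (4,8) (12,8) (14,9) (14,118/7) (12,18) (6,18)]
4. After y ≤ 19: [(4,46/3) (4,8) (12,8) (14,9) (14,118/7) (12,18) (6,18)]
5. Canonical ring: [(4,8) (12,8) (14,9) (14,118/7) (12,18) (6,18) (4,46/3)]

Clipped polygon: [(4,8) (12,8) (14,9) (14,118/7) (12,18) (6,18) (4,46/3)]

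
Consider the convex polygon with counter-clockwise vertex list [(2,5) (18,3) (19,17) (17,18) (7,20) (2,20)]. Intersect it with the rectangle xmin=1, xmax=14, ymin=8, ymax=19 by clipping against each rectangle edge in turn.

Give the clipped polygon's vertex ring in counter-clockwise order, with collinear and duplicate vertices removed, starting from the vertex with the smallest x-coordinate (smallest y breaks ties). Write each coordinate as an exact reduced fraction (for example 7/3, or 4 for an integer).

Clipped polygon: [(2,8) (14,8) (14,93/5) (12,19) (2,19)]

1. After x ≥ 1: [(2,5) (18,3) (19,17) (17,18) (7,20) (2,20)]
2. After x ≤ 14: [(2,5) (14,7/2) (14,93/5) (7,20) (2,20)]
3. After y ≥ 8: [(2,8) (14,8) (14,93/5) (7,20) (2,20)]
4. After y ≤ 19: [(2,19) (2,8) (14,8) (14,93/5) (12,19)]
5. Canonical ring: [(2,8) (14,8) (14,93/5) (12,19) (2,19)]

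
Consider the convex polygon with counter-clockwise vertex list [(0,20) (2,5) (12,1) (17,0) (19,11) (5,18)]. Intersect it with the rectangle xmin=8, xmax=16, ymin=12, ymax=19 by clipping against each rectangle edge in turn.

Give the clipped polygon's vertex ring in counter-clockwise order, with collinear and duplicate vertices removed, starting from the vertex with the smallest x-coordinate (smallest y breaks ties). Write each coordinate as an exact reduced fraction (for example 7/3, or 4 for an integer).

1. After x ≥ 8: [(8,13/5) (12,1) (17,0) (19,11) (8,33/2)]
2. After x ≤ 16: [(8,13/5) (12,1) (16,1/5) (16,25/2) (8,33/2)]
3. After y ≥ 12: [(8,12) (16,12) (16,25/2) (8,33/2)]
4. After y ≤ 19: [(8,12) (16,12) (16,25/2) (8,33/2)]
5. Canonical ring: [(8,12) (16,12) (16,25/2) (8,33/2)]

Clipped polygon: [(8,12) (16,12) (16,25/2) (8,33/2)]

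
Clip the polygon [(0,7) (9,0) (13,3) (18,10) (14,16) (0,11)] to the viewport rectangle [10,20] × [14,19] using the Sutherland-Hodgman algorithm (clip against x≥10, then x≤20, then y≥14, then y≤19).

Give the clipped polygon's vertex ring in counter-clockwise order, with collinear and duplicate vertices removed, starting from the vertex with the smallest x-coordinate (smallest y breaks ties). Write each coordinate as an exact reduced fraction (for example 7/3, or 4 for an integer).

Clipped polygon: [(10,14) (46/3,14) (14,16) (10,102/7)]

1. After x ≥ 10: [(10,3/4) (13,3) (18,10) (14,16) (10,102/7)]
2. After x ≤ 20: [(10,3/4) (13,3) (18,10) (14,16) (10,102/7)]
3. After y ≥ 14: [(10,14) (46/3,14) (14,16) (10,102/7)]
4. After y ≤ 19: [(10,14) (46/3,14) (14,16) (10,102/7)]
5. Canonical ring: [(10,14) (46/3,14) (14,16) (10,102/7)]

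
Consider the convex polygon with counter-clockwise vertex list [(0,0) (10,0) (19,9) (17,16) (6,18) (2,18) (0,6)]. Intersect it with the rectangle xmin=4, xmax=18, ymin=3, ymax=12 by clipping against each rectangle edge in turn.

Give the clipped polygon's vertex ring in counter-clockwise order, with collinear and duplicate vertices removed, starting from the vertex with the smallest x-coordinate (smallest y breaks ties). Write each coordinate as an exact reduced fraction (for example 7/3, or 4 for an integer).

1. After x ≥ 4: [(4,0) (10,0) (19,9) (17,16) (6,18) (4,18)]
2. After x ≤ 18: [(4,0) (10,0) (18,8) (18,25/2) (17,16) (6,18) (4,18)]
3. After y ≥ 3: [(4,3) (13,3) (18,8) (18,25/2) (17,16) (6,18) (4,18)]
4. After y ≤ 12: [(4,12) (4,3) (13,3) (18,8) (18,12)]
5. Canonical ring: [(4,3) (13,3) (18,8) (18,12) (4,12)]

Clipped polygon: [(4,3) (13,3) (18,8) (18,12) (4,12)]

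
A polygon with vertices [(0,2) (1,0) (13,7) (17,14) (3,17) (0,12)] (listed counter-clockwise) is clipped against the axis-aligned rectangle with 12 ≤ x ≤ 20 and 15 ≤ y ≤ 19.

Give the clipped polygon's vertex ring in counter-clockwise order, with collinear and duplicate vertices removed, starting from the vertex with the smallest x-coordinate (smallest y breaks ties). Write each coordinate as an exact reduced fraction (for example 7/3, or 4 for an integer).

1. After x ≥ 12: [(12,77/12) (13,7) (17,14) (12,211/14)]
2. After x ≤ 20: [(12,77/12) (13,7) (17,14) (12,211/14)]
3. After y ≥ 15: [(12,15) (37/3,15) (12,211/14)]
4. After y ≤ 19: [(12,15) (37/3,15) (12,211/14)]
5. Canonical ring: [(12,15) (37/3,15) (12,211/14)]

Clipped polygon: [(12,15) (37/3,15) (12,211/14)]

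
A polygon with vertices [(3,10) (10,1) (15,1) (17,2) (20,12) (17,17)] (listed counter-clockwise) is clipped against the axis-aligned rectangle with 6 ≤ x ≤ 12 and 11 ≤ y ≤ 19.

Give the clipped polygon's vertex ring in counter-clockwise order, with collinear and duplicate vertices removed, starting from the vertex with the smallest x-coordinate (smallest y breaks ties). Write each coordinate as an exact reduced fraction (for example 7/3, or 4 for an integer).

1. After x ≥ 6: [(6,23/2) (6,43/7) (10,1) (15,1) (17,2) (20,12) (17,17)]
2. After x ≤ 12: [(12,29/2) (6,23/2) (6,43/7) (10,1) (12,1)]
3. After y ≥ 11: [(12,11) (12,29/2) (6,23/2) (6,11)]
4. After y ≤ 19: [(12,11) (12,29/2) (6,23/2) (6,11)]
5. Canonical ring: [(6,11) (12,11) (12,29/2) (6,23/2)]

Clipped polygon: [(6,11) (12,11) (12,29/2) (6,23/2)]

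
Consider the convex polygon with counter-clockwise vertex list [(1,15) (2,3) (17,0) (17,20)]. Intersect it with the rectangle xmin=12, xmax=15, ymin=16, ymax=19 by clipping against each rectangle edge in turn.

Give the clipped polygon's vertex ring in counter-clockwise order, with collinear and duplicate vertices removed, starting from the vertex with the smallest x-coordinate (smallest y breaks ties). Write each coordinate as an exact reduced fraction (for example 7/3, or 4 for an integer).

Clipped polygon: [(12,16) (15,16) (15,19) (69/5,19) (12,295/16)]

1. After x ≥ 12: [(12,295/16) (12,1) (17,0) (17,20)]
2. After x ≤ 15: [(15,155/8) (12,295/16) (12,1) (15,2/5)]
3. After y ≥ 16: [(15,16) (15,155/8) (12,295/16) (12,16)]
4. After y ≤ 19: [(15,16) (15,19) (69/5,19) (12,295/16) (12,16)]
5. Canonical ring: [(12,16) (15,16) (15,19) (69/5,19) (12,295/16)]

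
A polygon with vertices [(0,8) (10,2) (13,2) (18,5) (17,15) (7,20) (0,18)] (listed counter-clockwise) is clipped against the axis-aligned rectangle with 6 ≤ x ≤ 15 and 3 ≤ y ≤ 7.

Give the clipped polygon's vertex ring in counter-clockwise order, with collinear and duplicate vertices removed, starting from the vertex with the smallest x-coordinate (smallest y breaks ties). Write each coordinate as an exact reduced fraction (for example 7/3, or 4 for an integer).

1. After x ≥ 6: [(6,22/5) (10,2) (13,2) (18,5) (17,15) (7,20) (6,138/7)]
2. After x ≤ 15: [(6,22/5) (10,2) (13,2) (15,16/5) (15,16) (7,20) (6,138/7)]
3. After y ≥ 3: [(6,22/5) (25/3,3) (44/3,3) (15,16/5) (15,16) (7,20) (6,138/7)]
4. After y ≤ 7: [(6,7) (6,22/5) (25/3,3) (44/3,3) (15,16/5) (15,7)]
5. Canonical ring: [(6,22/5) (25/3,3) (44/3,3) (15,16/5) (15,7) (6,7)]

Clipped polygon: [(6,22/5) (25/3,3) (44/3,3) (15,16/5) (15,7) (6,7)]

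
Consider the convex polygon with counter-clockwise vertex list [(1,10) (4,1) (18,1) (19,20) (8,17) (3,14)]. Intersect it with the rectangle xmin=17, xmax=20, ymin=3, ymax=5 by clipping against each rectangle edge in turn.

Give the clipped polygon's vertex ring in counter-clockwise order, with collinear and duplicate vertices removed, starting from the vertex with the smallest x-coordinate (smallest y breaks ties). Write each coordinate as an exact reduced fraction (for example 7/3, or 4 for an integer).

Clipped polygon: [(17,3) (344/19,3) (346/19,5) (17,5)]

1. After x ≥ 17: [(17,1) (18,1) (19,20) (17,214/11)]
2. After x ≤ 20: [(17,1) (18,1) (19,20) (17,214/11)]
3. After y ≥ 3: [(17,3) (344/19,3) (19,20) (17,214/11)]
4. After y ≤ 5: [(17,5) (17,3) (344/19,3) (346/19,5)]
5. Canonical ring: [(17,3) (344/19,3) (346/19,5) (17,5)]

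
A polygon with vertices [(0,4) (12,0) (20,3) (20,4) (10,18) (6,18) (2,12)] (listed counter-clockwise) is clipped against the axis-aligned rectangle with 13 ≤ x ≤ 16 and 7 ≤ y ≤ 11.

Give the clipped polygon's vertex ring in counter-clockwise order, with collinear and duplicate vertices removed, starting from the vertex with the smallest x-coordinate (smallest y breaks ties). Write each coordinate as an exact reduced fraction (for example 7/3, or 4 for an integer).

Clipped polygon: [(13,7) (16,7) (16,48/5) (15,11) (13,11)]

1. After x ≥ 13: [(13,3/8) (20,3) (20,4) (13,69/5)]
2. After x ≤ 16: [(13,3/8) (16,3/2) (16,48/5) (13,69/5)]
3. After y ≥ 7: [(13,7) (16,7) (16,48/5) (13,69/5)]
4. After y ≤ 11: [(13,11) (13,7) (16,7) (16,48/5) (15,11)]
5. Canonical ring: [(13,7) (16,7) (16,48/5) (15,11) (13,11)]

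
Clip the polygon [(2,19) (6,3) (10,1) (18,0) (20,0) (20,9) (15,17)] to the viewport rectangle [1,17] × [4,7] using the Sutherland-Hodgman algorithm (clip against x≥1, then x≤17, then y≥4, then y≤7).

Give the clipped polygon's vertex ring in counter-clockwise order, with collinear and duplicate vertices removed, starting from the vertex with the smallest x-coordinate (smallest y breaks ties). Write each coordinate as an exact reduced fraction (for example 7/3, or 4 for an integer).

Clipped polygon: [(5,7) (23/4,4) (17,4) (17,7)]

1. After x ≥ 1: [(2,19) (6,3) (10,1) (18,0) (20,0) (20,9) (15,17)]
2. After x ≤ 17: [(2,19) (6,3) (10,1) (17,1/8) (17,69/5) (15,17)]
3. After y ≥ 4: [(2,19) (23/4,4) (17,4) (17,69/5) (15,17)]
4. After y ≤ 7: [(5,7) (23/4,4) (17,4) (17,7)]
5. Canonical ring: [(5,7) (23/4,4) (17,4) (17,7)]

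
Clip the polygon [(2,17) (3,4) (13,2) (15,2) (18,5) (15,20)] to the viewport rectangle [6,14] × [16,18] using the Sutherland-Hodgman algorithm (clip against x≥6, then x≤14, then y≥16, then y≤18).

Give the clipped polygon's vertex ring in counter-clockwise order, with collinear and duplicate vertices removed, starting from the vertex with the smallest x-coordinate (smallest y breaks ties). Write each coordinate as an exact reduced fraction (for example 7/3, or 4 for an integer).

Clipped polygon: [(6,16) (14,16) (14,18) (19/3,18) (6,233/13)]

1. After x ≥ 6: [(6,233/13) (6,17/5) (13,2) (15,2) (18,5) (15,20)]
2. After x ≤ 14: [(14,257/13) (6,233/13) (6,17/5) (13,2) (14,2)]
3. After y ≥ 16: [(14,16) (14,257/13) (6,233/13) (6,16)]
4. After y ≤ 18: [(14,16) (14,18) (19/3,18) (6,233/13) (6,16)]
5. Canonical ring: [(6,16) (14,16) (14,18) (19/3,18) (6,233/13)]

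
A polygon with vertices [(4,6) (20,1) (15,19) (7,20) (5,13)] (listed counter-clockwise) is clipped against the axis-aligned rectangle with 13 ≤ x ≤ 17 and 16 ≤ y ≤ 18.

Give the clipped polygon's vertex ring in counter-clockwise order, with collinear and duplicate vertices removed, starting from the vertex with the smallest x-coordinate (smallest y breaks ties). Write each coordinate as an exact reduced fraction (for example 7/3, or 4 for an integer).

1. After x ≥ 13: [(13,51/16) (20,1) (15,19) (13,77/4)]
2. After x ≤ 17: [(13,51/16) (17,31/16) (17,59/5) (15,19) (13,77/4)]
3. After y ≥ 16: [(13,16) (95/6,16) (15,19) (13,77/4)]
4. After y ≤ 18: [(13,18) (13,16) (95/6,16) (275/18,18)]
5. Canonical ring: [(13,16) (95/6,16) (275/18,18) (13,18)]

Clipped polygon: [(13,16) (95/6,16) (275/18,18) (13,18)]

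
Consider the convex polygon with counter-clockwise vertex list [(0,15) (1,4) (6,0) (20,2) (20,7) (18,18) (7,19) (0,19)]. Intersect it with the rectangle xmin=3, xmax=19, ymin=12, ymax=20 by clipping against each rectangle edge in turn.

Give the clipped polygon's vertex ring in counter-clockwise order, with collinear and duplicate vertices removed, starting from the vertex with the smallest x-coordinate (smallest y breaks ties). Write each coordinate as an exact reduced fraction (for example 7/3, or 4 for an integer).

1. After x ≥ 3: [(3,12/5) (6,0) (20,2) (20,7) (18,18) (7,19) (3,19)]
2. After x ≤ 19: [(3,12/5) (6,0) (19,13/7) (19,25/2) (18,18) (7,19) (3,19)]
3. After y ≥ 12: [(3,12) (19,12) (19,25/2) (18,18) (7,19) (3,19)]
4. After y ≤ 20: [(3,12) (19,12) (19,25/2) (18,18) (7,19) (3,19)]
5. Canonical ring: [(3,12) (19,12) (19,25/2) (18,18) (7,19) (3,19)]

Clipped polygon: [(3,12) (19,12) (19,25/2) (18,18) (7,19) (3,19)]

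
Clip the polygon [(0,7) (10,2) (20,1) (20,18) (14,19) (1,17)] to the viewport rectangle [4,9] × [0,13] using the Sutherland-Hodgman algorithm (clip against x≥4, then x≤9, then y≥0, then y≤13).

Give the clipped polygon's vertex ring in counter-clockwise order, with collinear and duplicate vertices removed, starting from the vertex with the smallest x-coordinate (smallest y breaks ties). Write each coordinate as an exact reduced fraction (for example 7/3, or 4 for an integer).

1. After x ≥ 4: [(4,5) (10,2) (20,1) (20,18) (14,19) (4,227/13)]
2. After x ≤ 9: [(4,5) (9,5/2) (9,237/13) (4,227/13)]
3. After y ≥ 0: [(4,5) (9,5/2) (9,237/13) (4,227/13)]
4. After y ≤ 13: [(4,13) (4,5) (9,5/2) (9,13)]
5. Canonical ring: [(4,5) (9,5/2) (9,13) (4,13)]

Clipped polygon: [(4,5) (9,5/2) (9,13) (4,13)]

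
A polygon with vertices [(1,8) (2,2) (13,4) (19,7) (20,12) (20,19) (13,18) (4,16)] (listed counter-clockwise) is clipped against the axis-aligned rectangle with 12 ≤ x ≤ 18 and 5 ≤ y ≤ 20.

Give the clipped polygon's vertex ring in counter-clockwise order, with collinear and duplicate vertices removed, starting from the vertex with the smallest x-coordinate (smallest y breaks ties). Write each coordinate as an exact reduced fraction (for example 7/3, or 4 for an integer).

1. After x ≥ 12: [(12,42/11) (13,4) (19,7) (20,12) (20,19) (13,18) (12,160/9)]
2. After x ≤ 18: [(12,42/11) (13,4) (18,13/2) (18,131/7) (13,18) (12,160/9)]
3. After y ≥ 5: [(12,5) (15,5) (18,13/2) (18,131/7) (13,18) (12,160/9)]
4. After y ≤ 20: [(12,5) (15,5) (18,13/2) (18,131/7) (13,18) (12,160/9)]
5. Canonical ring: [(12,5) (15,5) (18,13/2) (18,131/7) (13,18) (12,160/9)]

Clipped polygon: [(12,5) (15,5) (18,13/2) (18,131/7) (13,18) (12,160/9)]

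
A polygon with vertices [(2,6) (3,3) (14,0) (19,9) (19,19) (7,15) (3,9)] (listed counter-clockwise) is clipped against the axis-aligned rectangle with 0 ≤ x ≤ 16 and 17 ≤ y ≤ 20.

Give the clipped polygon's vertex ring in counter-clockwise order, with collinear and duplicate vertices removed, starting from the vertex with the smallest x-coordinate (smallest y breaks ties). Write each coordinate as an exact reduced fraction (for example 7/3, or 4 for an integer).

Clipped polygon: [(13,17) (16,17) (16,18)]

1. After x ≥ 0: [(2,6) (3,3) (14,0) (19,9) (19,19) (7,15) (3,9)]
2. After x ≤ 16: [(2,6) (3,3) (14,0) (16,18/5) (16,18) (7,15) (3,9)]
3. After y ≥ 17: [(16,17) (16,18) (13,17)]
4. After y ≤ 20: [(16,17) (16,18) (13,17)]
5. Canonical ring: [(13,17) (16,17) (16,18)]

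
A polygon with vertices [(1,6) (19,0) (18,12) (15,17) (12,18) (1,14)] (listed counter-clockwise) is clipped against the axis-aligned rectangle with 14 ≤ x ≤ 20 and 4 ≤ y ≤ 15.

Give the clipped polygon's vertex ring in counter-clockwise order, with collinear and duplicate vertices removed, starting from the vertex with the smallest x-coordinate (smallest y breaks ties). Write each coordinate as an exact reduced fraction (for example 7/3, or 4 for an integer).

Clipped polygon: [(14,4) (56/3,4) (18,12) (81/5,15) (14,15)]

1. After x ≥ 14: [(14,5/3) (19,0) (18,12) (15,17) (14,52/3)]
2. After x ≤ 20: [(14,5/3) (19,0) (18,12) (15,17) (14,52/3)]
3. After y ≥ 4: [(14,4) (56/3,4) (18,12) (15,17) (14,52/3)]
4. After y ≤ 15: [(14,15) (14,4) (56/3,4) (18,12) (81/5,15)]
5. Canonical ring: [(14,4) (56/3,4) (18,12) (81/5,15) (14,15)]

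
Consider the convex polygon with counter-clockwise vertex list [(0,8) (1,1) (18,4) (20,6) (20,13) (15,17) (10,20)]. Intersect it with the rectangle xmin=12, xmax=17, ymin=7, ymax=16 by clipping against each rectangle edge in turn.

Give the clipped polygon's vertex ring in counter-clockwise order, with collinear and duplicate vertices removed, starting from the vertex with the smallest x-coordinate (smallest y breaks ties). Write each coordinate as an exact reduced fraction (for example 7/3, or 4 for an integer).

Clipped polygon: [(12,7) (17,7) (17,77/5) (65/4,16) (12,16)]

1. After x ≥ 12: [(12,50/17) (18,4) (20,6) (20,13) (15,17) (12,94/5)]
2. After x ≤ 17: [(12,50/17) (17,65/17) (17,77/5) (15,17) (12,94/5)]
3. After y ≥ 7: [(12,7) (17,7) (17,77/5) (15,17) (12,94/5)]
4. After y ≤ 16: [(12,16) (12,7) (17,7) (17,77/5) (65/4,16)]
5. Canonical ring: [(12,7) (17,7) (17,77/5) (65/4,16) (12,16)]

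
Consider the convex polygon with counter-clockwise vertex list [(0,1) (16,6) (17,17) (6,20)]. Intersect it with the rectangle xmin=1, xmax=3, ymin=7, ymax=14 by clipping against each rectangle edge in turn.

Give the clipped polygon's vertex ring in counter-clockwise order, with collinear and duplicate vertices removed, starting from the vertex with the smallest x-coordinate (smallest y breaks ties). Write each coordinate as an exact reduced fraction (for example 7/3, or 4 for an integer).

1. After x ≥ 1: [(1,25/6) (1,21/16) (16,6) (17,17) (6,20)]
2. After x ≤ 3: [(3,21/2) (1,25/6) (1,21/16) (3,31/16)]
3. After y ≥ 7: [(3,7) (3,21/2) (36/19,7)]
4. After y ≤ 14: [(3,7) (3,21/2) (36/19,7)]
5. Canonical ring: [(36/19,7) (3,7) (3,21/2)]

Clipped polygon: [(36/19,7) (3,7) (3,21/2)]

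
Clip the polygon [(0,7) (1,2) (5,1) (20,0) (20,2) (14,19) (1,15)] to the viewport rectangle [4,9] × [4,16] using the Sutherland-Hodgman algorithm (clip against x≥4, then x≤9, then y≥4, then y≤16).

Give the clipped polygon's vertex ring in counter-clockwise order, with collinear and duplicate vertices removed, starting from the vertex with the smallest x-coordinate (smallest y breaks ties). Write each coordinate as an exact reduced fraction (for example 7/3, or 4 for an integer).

Clipped polygon: [(4,4) (9,4) (9,16) (17/4,16) (4,207/13)]

1. After x ≥ 4: [(4,5/4) (5,1) (20,0) (20,2) (14,19) (4,207/13)]
2. After x ≤ 9: [(4,5/4) (5,1) (9,11/15) (9,227/13) (4,207/13)]
3. After y ≥ 4: [(4,4) (9,4) (9,227/13) (4,207/13)]
4. After y ≤ 16: [(4,4) (9,4) (9,16) (17/4,16) (4,207/13)]
5. Canonical ring: [(4,4) (9,4) (9,16) (17/4,16) (4,207/13)]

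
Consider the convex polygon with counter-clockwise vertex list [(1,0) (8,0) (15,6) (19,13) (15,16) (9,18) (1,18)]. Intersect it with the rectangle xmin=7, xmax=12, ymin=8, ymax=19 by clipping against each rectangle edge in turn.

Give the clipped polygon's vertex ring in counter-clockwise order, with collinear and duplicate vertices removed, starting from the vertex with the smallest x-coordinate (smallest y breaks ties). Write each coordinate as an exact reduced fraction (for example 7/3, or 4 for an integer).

1. After x ≥ 7: [(7,0) (8,0) (15,6) (19,13) (15,16) (9,18) (7,18)]
2. After x ≤ 12: [(7,0) (8,0) (12,24/7) (12,17) (9,18) (7,18)]
3. After y ≥ 8: [(7,8) (12,8) (12,17) (9,18) (7,18)]
4. After y ≤ 19: [(7,8) (12,8) (12,17) (9,18) (7,18)]
5. Canonical ring: [(7,8) (12,8) (12,17) (9,18) (7,18)]

Clipped polygon: [(7,8) (12,8) (12,17) (9,18) (7,18)]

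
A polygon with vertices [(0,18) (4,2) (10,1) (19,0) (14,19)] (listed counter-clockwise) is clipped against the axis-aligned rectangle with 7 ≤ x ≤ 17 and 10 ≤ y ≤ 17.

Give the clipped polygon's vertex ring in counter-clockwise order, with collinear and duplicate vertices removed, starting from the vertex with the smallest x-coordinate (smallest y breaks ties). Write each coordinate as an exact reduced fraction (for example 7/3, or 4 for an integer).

Clipped polygon: [(7,10) (311/19,10) (276/19,17) (7,17)]

1. After x ≥ 7: [(7,37/2) (7,3/2) (10,1) (19,0) (14,19)]
2. After x ≤ 17: [(7,37/2) (7,3/2) (10,1) (17,2/9) (17,38/5) (14,19)]
3. After y ≥ 10: [(7,37/2) (7,10) (311/19,10) (14,19)]
4. After y ≤ 17: [(7,17) (7,10) (311/19,10) (276/19,17)]
5. Canonical ring: [(7,10) (311/19,10) (276/19,17) (7,17)]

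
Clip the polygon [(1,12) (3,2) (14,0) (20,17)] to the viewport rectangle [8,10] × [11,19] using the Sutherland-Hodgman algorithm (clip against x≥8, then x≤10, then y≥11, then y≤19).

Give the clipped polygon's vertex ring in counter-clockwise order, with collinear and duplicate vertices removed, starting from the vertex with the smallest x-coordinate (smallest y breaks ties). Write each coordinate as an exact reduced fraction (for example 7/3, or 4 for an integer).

Clipped polygon: [(8,11) (10,11) (10,273/19) (8,263/19)]

1. After x ≥ 8: [(8,263/19) (8,12/11) (14,0) (20,17)]
2. After x ≤ 10: [(10,273/19) (8,263/19) (8,12/11) (10,8/11)]
3. After y ≥ 11: [(10,11) (10,273/19) (8,263/19) (8,11)]
4. After y ≤ 19: [(10,11) (10,273/19) (8,263/19) (8,11)]
5. Canonical ring: [(8,11) (10,11) (10,273/19) (8,263/19)]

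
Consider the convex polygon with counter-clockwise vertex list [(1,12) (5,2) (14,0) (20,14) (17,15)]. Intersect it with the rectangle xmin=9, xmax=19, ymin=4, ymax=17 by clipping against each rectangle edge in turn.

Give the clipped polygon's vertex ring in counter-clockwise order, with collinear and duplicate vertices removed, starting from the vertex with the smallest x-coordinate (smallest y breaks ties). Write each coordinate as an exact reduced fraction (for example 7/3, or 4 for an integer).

Clipped polygon: [(9,4) (110/7,4) (19,35/3) (19,43/3) (17,15) (9,27/2)]

1. After x ≥ 9: [(9,27/2) (9,10/9) (14,0) (20,14) (17,15)]
2. After x ≤ 19: [(9,27/2) (9,10/9) (14,0) (19,35/3) (19,43/3) (17,15)]
3. After y ≥ 4: [(9,27/2) (9,4) (110/7,4) (19,35/3) (19,43/3) (17,15)]
4. After y ≤ 17: [(9,27/2) (9,4) (110/7,4) (19,35/3) (19,43/3) (17,15)]
5. Canonical ring: [(9,4) (110/7,4) (19,35/3) (19,43/3) (17,15) (9,27/2)]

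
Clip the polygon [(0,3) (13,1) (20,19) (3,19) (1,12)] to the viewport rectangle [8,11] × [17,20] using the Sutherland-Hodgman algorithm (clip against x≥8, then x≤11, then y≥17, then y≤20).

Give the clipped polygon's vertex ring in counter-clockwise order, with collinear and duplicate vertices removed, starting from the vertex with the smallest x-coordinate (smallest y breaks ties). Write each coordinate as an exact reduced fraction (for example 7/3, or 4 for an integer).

1. After x ≥ 8: [(8,23/13) (13,1) (20,19) (8,19)]
2. After x ≤ 11: [(8,23/13) (11,17/13) (11,19) (8,19)]
3. After y ≥ 17: [(8,17) (11,17) (11,19) (8,19)]
4. After y ≤ 20: [(8,17) (11,17) (11,19) (8,19)]
5. Canonical ring: [(8,17) (11,17) (11,19) (8,19)]

Clipped polygon: [(8,17) (11,17) (11,19) (8,19)]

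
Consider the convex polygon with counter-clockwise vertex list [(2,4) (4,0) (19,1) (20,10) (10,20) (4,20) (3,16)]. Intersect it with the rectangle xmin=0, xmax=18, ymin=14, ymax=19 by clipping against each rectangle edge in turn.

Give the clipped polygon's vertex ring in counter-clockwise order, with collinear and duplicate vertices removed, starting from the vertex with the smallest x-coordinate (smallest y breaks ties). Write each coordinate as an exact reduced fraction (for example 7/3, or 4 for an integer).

Clipped polygon: [(17/6,14) (16,14) (11,19) (15/4,19) (3,16)]

1. After x ≥ 0: [(2,4) (4,0) (19,1) (20,10) (10,20) (4,20) (3,16)]
2. After x ≤ 18: [(2,4) (4,0) (18,14/15) (18,12) (10,20) (4,20) (3,16)]
3. After y ≥ 14: [(17/6,14) (16,14) (10,20) (4,20) (3,16)]
4. After y ≤ 19: [(17/6,14) (16,14) (11,19) (15/4,19) (3,16)]
5. Canonical ring: [(17/6,14) (16,14) (11,19) (15/4,19) (3,16)]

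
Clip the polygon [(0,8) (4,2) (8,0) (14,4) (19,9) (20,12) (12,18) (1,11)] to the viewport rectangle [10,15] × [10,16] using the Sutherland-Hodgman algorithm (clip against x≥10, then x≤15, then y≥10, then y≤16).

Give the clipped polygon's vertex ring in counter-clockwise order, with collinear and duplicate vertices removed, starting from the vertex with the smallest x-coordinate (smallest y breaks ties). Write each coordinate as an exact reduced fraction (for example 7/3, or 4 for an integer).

1. After x ≥ 10: [(10,4/3) (14,4) (19,9) (20,12) (12,18) (10,184/11)]
2. After x ≤ 15: [(10,4/3) (14,4) (15,5) (15,63/4) (12,18) (10,184/11)]
3. After y ≥ 10: [(10,10) (15,10) (15,63/4) (12,18) (10,184/11)]
4. After y ≤ 16: [(10,16) (10,10) (15,10) (15,63/4) (44/3,16)]
5. Canonical ring: [(10,10) (15,10) (15,63/4) (44/3,16) (10,16)]

Clipped polygon: [(10,10) (15,10) (15,63/4) (44/3,16) (10,16)]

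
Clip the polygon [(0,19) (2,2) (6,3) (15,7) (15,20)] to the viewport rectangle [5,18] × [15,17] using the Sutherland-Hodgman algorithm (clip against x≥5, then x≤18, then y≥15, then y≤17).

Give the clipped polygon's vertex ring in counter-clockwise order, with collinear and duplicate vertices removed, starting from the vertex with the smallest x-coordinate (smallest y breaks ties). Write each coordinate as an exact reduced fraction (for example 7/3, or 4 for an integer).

1. After x ≥ 5: [(5,58/3) (5,11/4) (6,3) (15,7) (15,20)]
2. After x ≤ 18: [(5,58/3) (5,11/4) (6,3) (15,7) (15,20)]
3. After y ≥ 15: [(5,58/3) (5,15) (15,15) (15,20)]
4. After y ≤ 17: [(5,17) (5,15) (15,15) (15,17)]
5. Canonical ring: [(5,15) (15,15) (15,17) (5,17)]

Clipped polygon: [(5,15) (15,15) (15,17) (5,17)]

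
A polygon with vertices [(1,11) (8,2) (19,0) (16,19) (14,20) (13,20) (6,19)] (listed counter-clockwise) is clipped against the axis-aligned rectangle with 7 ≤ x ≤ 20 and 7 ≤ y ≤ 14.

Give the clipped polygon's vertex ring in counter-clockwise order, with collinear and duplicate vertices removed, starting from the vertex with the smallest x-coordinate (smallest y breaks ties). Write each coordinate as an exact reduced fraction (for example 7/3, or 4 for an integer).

1. After x ≥ 7: [(7,23/7) (8,2) (19,0) (16,19) (14,20) (13,20) (7,134/7)]
2. After x ≤ 20: [(7,23/7) (8,2) (19,0) (16,19) (14,20) (13,20) (7,134/7)]
3. After y ≥ 7: [(7,7) (340/19,7) (16,19) (14,20) (13,20) (7,134/7)]
4. After y ≤ 14: [(7,14) (7,7) (340/19,7) (319/19,14)]
5. Canonical ring: [(7,7) (340/19,7) (319/19,14) (7,14)]

Clipped polygon: [(7,7) (340/19,7) (319/19,14) (7,14)]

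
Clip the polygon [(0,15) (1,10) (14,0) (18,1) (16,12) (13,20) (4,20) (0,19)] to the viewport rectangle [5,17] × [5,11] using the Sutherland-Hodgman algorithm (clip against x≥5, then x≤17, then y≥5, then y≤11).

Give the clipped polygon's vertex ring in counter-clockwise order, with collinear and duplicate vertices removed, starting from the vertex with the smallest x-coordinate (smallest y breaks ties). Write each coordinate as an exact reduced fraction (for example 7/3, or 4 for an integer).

Clipped polygon: [(5,90/13) (15/2,5) (17,5) (17,13/2) (178/11,11) (5,11)]

1. After x ≥ 5: [(5,90/13) (14,0) (18,1) (16,12) (13,20) (5,20)]
2. After x ≤ 17: [(5,90/13) (14,0) (17,3/4) (17,13/2) (16,12) (13,20) (5,20)]
3. After y ≥ 5: [(5,90/13) (15/2,5) (17,5) (17,13/2) (16,12) (13,20) (5,20)]
4. After y ≤ 11: [(5,11) (5,90/13) (15/2,5) (17,5) (17,13/2) (178/11,11)]
5. Canonical ring: [(5,90/13) (15/2,5) (17,5) (17,13/2) (178/11,11) (5,11)]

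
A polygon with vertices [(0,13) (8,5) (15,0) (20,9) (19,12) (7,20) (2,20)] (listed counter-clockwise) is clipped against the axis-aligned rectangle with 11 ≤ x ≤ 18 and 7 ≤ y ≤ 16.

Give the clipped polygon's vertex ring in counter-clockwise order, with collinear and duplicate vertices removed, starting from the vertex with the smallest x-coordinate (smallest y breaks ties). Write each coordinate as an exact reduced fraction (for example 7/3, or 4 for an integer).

Clipped polygon: [(11,7) (18,7) (18,38/3) (13,16) (11,16)]

1. After x ≥ 11: [(11,20/7) (15,0) (20,9) (19,12) (11,52/3)]
2. After x ≤ 18: [(11,20/7) (15,0) (18,27/5) (18,38/3) (11,52/3)]
3. After y ≥ 7: [(11,7) (18,7) (18,38/3) (11,52/3)]
4. After y ≤ 16: [(11,16) (11,7) (18,7) (18,38/3) (13,16)]
5. Canonical ring: [(11,7) (18,7) (18,38/3) (13,16) (11,16)]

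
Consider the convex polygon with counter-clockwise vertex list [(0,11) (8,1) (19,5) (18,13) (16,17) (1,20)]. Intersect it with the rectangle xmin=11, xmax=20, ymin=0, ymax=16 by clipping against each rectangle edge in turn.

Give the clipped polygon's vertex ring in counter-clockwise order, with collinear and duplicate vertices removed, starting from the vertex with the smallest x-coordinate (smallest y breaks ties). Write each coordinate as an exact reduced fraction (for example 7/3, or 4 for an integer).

1. After x ≥ 11: [(11,23/11) (19,5) (18,13) (16,17) (11,18)]
2. After x ≤ 20: [(11,23/11) (19,5) (18,13) (16,17) (11,18)]
3. After y ≥ 0: [(11,23/11) (19,5) (18,13) (16,17) (11,18)]
4. After y ≤ 16: [(11,16) (11,23/11) (19,5) (18,13) (33/2,16)]
5. Canonical ring: [(11,23/11) (19,5) (18,13) (33/2,16) (11,16)]

Clipped polygon: [(11,23/11) (19,5) (18,13) (33/2,16) (11,16)]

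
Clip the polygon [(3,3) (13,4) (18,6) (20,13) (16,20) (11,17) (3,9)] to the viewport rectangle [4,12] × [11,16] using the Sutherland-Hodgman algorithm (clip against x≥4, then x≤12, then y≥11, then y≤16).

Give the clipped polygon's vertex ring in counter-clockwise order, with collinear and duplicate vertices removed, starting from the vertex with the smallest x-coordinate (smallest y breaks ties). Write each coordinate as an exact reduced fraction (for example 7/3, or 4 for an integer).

Clipped polygon: [(5,11) (12,11) (12,16) (10,16)]

1. After x ≥ 4: [(4,31/10) (13,4) (18,6) (20,13) (16,20) (11,17) (4,10)]
2. After x ≤ 12: [(4,31/10) (12,39/10) (12,88/5) (11,17) (4,10)]
3. After y ≥ 11: [(12,11) (12,88/5) (11,17) (5,11)]
4. After y ≤ 16: [(12,11) (12,16) (10,16) (5,11)]
5. Canonical ring: [(5,11) (12,11) (12,16) (10,16)]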